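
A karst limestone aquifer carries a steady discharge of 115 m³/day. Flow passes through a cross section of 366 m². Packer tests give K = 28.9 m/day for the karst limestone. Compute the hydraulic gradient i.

0.0109

From Q = K·A·i, i = Q / (K·A) = 115 / (28.90 × 366.0) = 0.01087.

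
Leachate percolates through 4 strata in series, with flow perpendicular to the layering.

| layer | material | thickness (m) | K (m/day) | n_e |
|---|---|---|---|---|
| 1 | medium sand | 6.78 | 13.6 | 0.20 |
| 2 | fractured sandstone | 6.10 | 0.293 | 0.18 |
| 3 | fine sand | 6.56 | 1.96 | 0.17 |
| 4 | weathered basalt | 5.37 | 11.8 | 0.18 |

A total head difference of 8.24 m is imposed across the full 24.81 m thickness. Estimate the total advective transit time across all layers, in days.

With flow normal to the layers, continuity requires the same specific discharge q through every layer.
Σ(b_i/K_i) = 6.78/13.6 + 6.10/0.293 + 6.56/1.96 + 5.37/11.8 = 25.12 d.
q = Δh / Σ(b_i/K_i) = 8.24 / 25.12 = 0.3280 m/day.
In each layer the seepage velocity is v_i = q/n_i, so the layer transit time is t_i = b_i·n_i / q:
  layer 1 (medium sand): t_1 = 6.78 × 0.20 / 0.3280 = 4.134 d
  layer 2 (fractured sandstone): t_2 = 6.10 × 0.18 / 0.3280 = 3.347 d
  layer 3 (fine sand): t_3 = 6.56 × 0.17 / 0.3280 = 3.400 d
  layer 4 (weathered basalt): t_4 = 5.37 × 0.18 / 0.3280 = 2.947 d
Total t = Σ t_i = 13.83 days.

13.8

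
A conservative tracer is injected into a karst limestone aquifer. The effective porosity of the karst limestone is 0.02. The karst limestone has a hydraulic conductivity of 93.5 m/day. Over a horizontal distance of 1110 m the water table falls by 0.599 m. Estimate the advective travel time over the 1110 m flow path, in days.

440

Hydraulic gradient i = Δh / L = 0.599 / 1110 = 0.0005396.
Darcy flux q = K · i = 93.50 × 0.0005396 = 0.05046 m/day.
Seepage velocity v = q / n_e = 0.05046 / 0.02 = 2.523 m/day.
Travel time t = L / v = 1110 / 2.523 = 440.0 days.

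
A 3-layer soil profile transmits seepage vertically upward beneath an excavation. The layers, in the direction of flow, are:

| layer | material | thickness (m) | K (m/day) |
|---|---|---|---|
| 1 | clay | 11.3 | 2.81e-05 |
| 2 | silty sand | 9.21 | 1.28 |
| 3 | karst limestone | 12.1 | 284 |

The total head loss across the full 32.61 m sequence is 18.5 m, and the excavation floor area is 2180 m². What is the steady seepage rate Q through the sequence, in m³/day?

0.100

Flow is perpendicular to layering, so the layers act in series and the equivalent K is the thickness-weighted harmonic mean.
Total thickness L = 11.3 + 9.21 + 12.1 = 32.61 m.
Σ(b_i/K_i) = 11.3/2.81e-05 + 9.21/1.28 + 12.1/284 = 4.021e+05 d.
K_eq = L / Σ(b_i/K_i) = 32.61 / 4.021e+05 = 8.109e-05 m/day.
Q = K_eq · A · (Δh/L) = 8.109e-05 × 2180 × (18.5/32.61) = 0.1003 m³/day.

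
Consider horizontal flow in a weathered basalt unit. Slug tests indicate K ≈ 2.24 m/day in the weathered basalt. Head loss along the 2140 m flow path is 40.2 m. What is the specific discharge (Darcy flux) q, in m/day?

Hydraulic gradient i = Δh / L = 40.2 / 2140 = 0.01879.
Specific discharge q = K · i = 2.240 × 0.01879 = 0.04208 m/day.

0.0421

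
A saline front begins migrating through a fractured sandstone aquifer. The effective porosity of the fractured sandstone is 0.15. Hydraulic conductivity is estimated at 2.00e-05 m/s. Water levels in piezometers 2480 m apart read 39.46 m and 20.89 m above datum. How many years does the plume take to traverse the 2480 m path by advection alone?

78.7

Convert K: 2.00e-05 m/s × 86400 = 1.728 m/day.
Hydraulic gradient i = (39.46 − 20.89) / 2480 = 18.57 / 2480 = 0.007488.
Darcy flux q = K · i = 1.728 × 0.007488 = 0.01294 m/day.
Seepage velocity v = q / n_e = 0.01294 / 0.15 = 0.08626 m/day.
Travel time t = L / v = 2480 / 0.08626 = 28750 days = 78.71 years.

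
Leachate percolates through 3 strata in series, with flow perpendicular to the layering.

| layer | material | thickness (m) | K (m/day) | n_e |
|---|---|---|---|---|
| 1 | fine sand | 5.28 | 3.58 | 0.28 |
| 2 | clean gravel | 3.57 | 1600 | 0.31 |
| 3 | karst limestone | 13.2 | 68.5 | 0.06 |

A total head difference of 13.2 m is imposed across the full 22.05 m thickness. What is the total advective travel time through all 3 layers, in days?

0.427

With flow normal to the layers, continuity requires the same specific discharge q through every layer.
Σ(b_i/K_i) = 5.28/3.58 + 3.57/1600 + 13.2/68.5 = 1.670 d.
q = Δh / Σ(b_i/K_i) = 13.2 / 1.670 = 7.905 m/day.
In each layer the seepage velocity is v_i = q/n_i, so the layer transit time is t_i = b_i·n_i / q:
  layer 1 (fine sand): t_1 = 5.28 × 0.28 / 7.905 = 0.1870 d
  layer 2 (clean gravel): t_2 = 3.57 × 0.31 / 7.905 = 0.1400 d
  layer 3 (karst limestone): t_3 = 13.2 × 0.06 / 7.905 = 0.1002 d
Total t = Σ t_i = 0.4272 days.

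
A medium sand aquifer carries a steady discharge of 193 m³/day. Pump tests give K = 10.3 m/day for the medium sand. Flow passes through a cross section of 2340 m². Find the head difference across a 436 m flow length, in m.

From Q = K·A·i, i = Q / (K·A) = 193 / (10.30 × 2340) = 0.008008.
Head loss Δh = i · L = 0.008008 × 436 = 3.491 m.

3.49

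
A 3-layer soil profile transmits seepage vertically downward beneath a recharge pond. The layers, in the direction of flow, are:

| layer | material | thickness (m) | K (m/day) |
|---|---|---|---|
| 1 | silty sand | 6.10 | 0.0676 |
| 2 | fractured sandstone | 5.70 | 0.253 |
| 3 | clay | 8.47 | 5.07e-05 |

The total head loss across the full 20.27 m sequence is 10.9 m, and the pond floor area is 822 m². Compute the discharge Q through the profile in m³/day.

Flow is perpendicular to layering, so the layers act in series and the equivalent K is the thickness-weighted harmonic mean.
Total thickness L = 6.10 + 5.70 + 8.47 = 20.27 m.
Σ(b_i/K_i) = 6.10/0.0676 + 5.70/0.253 + 8.47/5.07e-05 = 1.672e+05 d.
K_eq = L / Σ(b_i/K_i) = 20.27 / 1.672e+05 = 0.0001213 m/day.
Q = K_eq · A · (Δh/L) = 0.0001213 × 822 × (10.9/20.27) = 0.05360 m³/day.

0.0536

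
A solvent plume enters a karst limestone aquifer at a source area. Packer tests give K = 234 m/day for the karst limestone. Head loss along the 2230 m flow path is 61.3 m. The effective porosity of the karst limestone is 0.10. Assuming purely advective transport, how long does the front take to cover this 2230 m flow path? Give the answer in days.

Hydraulic gradient i = Δh / L = 61.3 / 2230 = 0.02749.
Darcy flux q = K · i = 234.0 × 0.02749 = 6.432 m/day.
Seepage velocity v = q / n_e = 6.432 / 0.10 = 64.32 m/day.
Travel time t = L / v = 2230 / 64.32 = 34.67 days.

34.7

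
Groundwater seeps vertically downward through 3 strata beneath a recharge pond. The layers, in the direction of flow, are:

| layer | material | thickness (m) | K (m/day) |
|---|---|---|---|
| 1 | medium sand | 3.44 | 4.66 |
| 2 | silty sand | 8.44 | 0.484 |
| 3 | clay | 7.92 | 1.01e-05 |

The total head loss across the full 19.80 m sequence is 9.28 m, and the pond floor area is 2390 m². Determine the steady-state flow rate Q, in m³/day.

0.0283

Flow is perpendicular to layering, so the layers act in series and the equivalent K is the thickness-weighted harmonic mean.
Total thickness L = 3.44 + 8.44 + 7.92 = 19.80 m.
Σ(b_i/K_i) = 3.44/4.66 + 8.44/0.484 + 7.92/1.01e-05 = 7.842e+05 d.
K_eq = L / Σ(b_i/K_i) = 19.80 / 7.842e+05 = 2.525e-05 m/day.
Q = K_eq · A · (Δh/L) = 2.525e-05 × 2390 × (9.28/19.80) = 0.02828 m³/day.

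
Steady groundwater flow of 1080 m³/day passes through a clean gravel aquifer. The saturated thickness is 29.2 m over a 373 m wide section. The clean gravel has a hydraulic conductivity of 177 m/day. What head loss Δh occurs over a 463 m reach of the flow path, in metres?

Cross-sectional area A = 373 × 29.2 = 10892 m².
From Q = K·A·i, i = Q / (K·A) = 1080 / (177.0 × 10892) = 0.0005602.
Head loss Δh = i · L = 0.0005602 × 463 = 0.2594 m.

0.259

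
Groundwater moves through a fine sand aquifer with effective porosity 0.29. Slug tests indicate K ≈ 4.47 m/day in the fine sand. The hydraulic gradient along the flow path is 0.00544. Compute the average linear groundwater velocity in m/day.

0.0839

Hydraulic gradient i = 0.00544.
Darcy flux q = K · i = 4.470 × 0.005440 = 0.02432 m/day.
Seepage velocity v = q / n_e = 0.02432 / 0.29 = 0.08385 m/day.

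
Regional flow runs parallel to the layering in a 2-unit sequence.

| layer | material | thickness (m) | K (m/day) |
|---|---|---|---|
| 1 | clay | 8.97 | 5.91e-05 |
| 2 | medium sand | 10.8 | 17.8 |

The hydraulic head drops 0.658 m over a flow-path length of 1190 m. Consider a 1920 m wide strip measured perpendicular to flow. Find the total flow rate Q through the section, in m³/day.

204

Flow is parallel to layering, so each bed carries its own Darcy discharge and the transmissivities add.
Σ(K_i·b_i) = 5.91e-05×8.97 + 17.8×10.8 = 192.2 m²/day.
Hydraulic gradient i = Δh / L = 0.658 / 1190 = 0.0005529.
Q = Σ(K_i·b_i) · W · i = 192.2 × 1920 × 0.0005529 = 204.1 m³/day.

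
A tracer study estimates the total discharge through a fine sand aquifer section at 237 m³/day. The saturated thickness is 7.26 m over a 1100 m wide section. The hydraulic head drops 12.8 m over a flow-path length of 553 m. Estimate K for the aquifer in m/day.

1.28

Cross-sectional area A = 1100 × 7.26 = 7986 m².
Hydraulic gradient i = Δh / L = 12.8 / 553 = 0.02315.
From Q = K·A·i, K = Q / (A·i) = 237 / (7986 × 0.02315) = 1.282 m/day.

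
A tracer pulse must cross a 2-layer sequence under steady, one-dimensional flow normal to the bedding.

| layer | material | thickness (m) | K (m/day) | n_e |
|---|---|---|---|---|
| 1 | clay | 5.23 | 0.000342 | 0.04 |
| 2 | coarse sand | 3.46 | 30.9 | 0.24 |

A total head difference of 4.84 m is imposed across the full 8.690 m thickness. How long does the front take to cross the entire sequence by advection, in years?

With flow normal to the layers, continuity requires the same specific discharge q through every layer.
Σ(b_i/K_i) = 5.23/0.000342 + 3.46/30.9 = 15293 d.
q = Δh / Σ(b_i/K_i) = 4.84 / 15293 = 0.0003165 m/day.
In each layer the seepage velocity is v_i = q/n_i, so the layer transit time is t_i = b_i·n_i / q:
  layer 1 (clay): t_1 = 5.23 × 0.04 / 0.0003165 = 661.0 d
  layer 2 (coarse sand): t_2 = 3.46 × 0.24 / 0.0003165 = 2624 d
Total t = Σ t_i = 3285 days = 8.993 years.

8.99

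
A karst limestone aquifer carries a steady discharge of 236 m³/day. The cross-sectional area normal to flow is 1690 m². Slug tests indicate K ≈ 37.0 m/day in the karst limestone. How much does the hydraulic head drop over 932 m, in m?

3.52

From Q = K·A·i, i = Q / (K·A) = 236 / (37.00 × 1690) = 0.003774.
Head loss Δh = i · L = 0.003774 × 932 = 3.518 m.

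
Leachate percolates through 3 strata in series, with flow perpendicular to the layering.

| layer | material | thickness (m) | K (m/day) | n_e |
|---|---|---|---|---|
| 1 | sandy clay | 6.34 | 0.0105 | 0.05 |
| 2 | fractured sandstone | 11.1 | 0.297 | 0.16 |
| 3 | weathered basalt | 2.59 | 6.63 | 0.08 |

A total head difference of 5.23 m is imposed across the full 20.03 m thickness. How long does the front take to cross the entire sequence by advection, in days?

With flow normal to the layers, continuity requires the same specific discharge q through every layer.
Σ(b_i/K_i) = 6.34/0.0105 + 11.1/0.297 + 2.59/6.63 = 641.6 d.
q = Δh / Σ(b_i/K_i) = 5.23 / 641.6 = 0.008152 m/day.
In each layer the seepage velocity is v_i = q/n_i, so the layer transit time is t_i = b_i·n_i / q:
  layer 1 (sandy clay): t_1 = 6.34 × 0.05 / 0.008152 = 38.89 d
  layer 2 (fractured sandstone): t_2 = 11.1 × 0.16 / 0.008152 = 217.9 d
  layer 3 (weathered basalt): t_3 = 2.59 × 0.08 / 0.008152 = 25.42 d
Total t = Σ t_i = 282.2 days.

282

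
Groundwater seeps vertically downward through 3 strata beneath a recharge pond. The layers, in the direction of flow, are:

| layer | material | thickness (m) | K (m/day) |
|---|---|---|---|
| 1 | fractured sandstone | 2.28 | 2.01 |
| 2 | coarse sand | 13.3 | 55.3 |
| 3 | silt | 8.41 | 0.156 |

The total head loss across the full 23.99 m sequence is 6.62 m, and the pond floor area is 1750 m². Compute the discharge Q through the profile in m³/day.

Flow is perpendicular to layering, so the layers act in series and the equivalent K is the thickness-weighted harmonic mean.
Total thickness L = 2.28 + 13.3 + 8.41 = 23.99 m.
Σ(b_i/K_i) = 2.28/2.01 + 13.3/55.3 + 8.41/0.156 = 55.29 d.
K_eq = L / Σ(b_i/K_i) = 23.99 / 55.29 = 0.4339 m/day.
Q = K_eq · A · (Δh/L) = 0.4339 × 1750 × (6.62/23.99) = 209.6 m³/day.

210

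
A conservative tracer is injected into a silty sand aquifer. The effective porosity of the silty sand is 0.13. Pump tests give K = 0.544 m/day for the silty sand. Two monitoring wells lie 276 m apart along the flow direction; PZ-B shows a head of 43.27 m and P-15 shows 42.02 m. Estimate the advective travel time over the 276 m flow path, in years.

Hydraulic gradient i = (43.27 − 42.02) / 276 = 1.25 / 276 = 0.004529.
Darcy flux q = K · i = 0.5440 × 0.004529 = 0.002464 m/day.
Seepage velocity v = q / n_e = 0.002464 / 0.13 = 0.01895 m/day.
Travel time t = L / v = 276 / 0.01895 = 14563 days = 39.87 years.

39.9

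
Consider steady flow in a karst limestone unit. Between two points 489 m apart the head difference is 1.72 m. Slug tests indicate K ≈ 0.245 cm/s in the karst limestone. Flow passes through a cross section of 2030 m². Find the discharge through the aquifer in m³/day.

1510

Convert K: 0.245 cm/s × 864 = 211.7 m/day.
Hydraulic gradient i = Δh / L = 1.72 / 489 = 0.003517.
Darcy's law: Q = K · A · i = 211.7 × 2030 × 0.003517 = 1511 m³/day.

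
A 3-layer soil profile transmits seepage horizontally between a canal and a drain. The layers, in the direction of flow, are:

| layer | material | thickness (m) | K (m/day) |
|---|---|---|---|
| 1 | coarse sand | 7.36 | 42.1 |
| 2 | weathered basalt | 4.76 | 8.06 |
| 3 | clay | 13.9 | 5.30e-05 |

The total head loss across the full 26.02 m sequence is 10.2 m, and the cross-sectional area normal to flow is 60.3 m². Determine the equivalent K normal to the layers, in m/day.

Flow is perpendicular to layering, so the layers act in series and the equivalent K is the thickness-weighted harmonic mean.
Total thickness L = 7.36 + 4.76 + 13.9 = 26.02 m.
Σ(b_i/K_i) = 7.36/42.1 + 4.76/8.06 + 13.9/5.30e-05 = 2.623e+05 d.
K_eq = L / Σ(b_i/K_i) = 26.02 / 2.623e+05 = 9.921e-05 m/day.

9.92e-05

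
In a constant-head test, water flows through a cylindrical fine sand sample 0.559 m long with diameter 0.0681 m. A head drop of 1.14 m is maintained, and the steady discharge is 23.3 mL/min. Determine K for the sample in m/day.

Cross-sectional area A = π·(d/2)² = π × (0.0681/2)² = 0.003642 m².
Convert discharge: 23.3 mL/min = 3.883e-07 m³/s.
Darcy's law rearranged: K = Q·L / (A·Δh) = 3.883e-07 × 0.559 / (0.003642 × 1.14) = 5.228e-05 m/s = 4.517 m/day.

4.52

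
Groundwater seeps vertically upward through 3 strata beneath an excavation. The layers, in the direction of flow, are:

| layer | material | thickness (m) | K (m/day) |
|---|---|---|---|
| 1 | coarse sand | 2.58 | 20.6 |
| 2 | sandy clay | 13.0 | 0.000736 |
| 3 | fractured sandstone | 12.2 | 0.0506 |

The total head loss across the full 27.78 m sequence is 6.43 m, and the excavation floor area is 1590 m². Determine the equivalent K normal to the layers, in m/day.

0.00155

Flow is perpendicular to layering, so the layers act in series and the equivalent K is the thickness-weighted harmonic mean.
Total thickness L = 2.58 + 13.0 + 12.2 = 27.78 m.
Σ(b_i/K_i) = 2.58/20.6 + 13.0/0.000736 + 12.2/0.0506 = 17904 d.
K_eq = L / Σ(b_i/K_i) = 27.78 / 17904 = 0.001552 m/day.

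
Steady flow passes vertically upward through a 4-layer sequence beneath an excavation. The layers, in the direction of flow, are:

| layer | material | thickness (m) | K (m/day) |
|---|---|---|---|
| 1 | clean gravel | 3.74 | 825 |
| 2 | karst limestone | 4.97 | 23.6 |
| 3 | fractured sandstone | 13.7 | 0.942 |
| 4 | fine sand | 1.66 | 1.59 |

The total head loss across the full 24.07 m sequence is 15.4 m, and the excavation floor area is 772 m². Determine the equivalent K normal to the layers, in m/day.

1.52

Flow is perpendicular to layering, so the layers act in series and the equivalent K is the thickness-weighted harmonic mean.
Total thickness L = 3.74 + 4.97 + 13.7 + 1.66 = 24.07 m.
Σ(b_i/K_i) = 3.74/825 + 4.97/23.6 + 13.7/0.942 + 1.66/1.59 = 15.80 d.
K_eq = L / Σ(b_i/K_i) = 24.07 / 15.80 = 1.523 m/day.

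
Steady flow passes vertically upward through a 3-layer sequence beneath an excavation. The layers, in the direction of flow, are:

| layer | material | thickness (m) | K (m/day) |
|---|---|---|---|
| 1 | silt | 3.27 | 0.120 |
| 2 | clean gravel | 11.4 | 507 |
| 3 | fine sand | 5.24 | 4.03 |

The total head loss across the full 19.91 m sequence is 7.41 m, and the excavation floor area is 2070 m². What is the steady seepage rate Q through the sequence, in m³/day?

Flow is perpendicular to layering, so the layers act in series and the equivalent K is the thickness-weighted harmonic mean.
Total thickness L = 3.27 + 11.4 + 5.24 = 19.91 m.
Σ(b_i/K_i) = 3.27/0.120 + 11.4/507 + 5.24/4.03 = 28.57 d.
K_eq = L / Σ(b_i/K_i) = 19.91 / 28.57 = 0.6968 m/day.
Q = K_eq · A · (Δh/L) = 0.6968 × 2070 × (7.41/19.91) = 536.8 m³/day.

537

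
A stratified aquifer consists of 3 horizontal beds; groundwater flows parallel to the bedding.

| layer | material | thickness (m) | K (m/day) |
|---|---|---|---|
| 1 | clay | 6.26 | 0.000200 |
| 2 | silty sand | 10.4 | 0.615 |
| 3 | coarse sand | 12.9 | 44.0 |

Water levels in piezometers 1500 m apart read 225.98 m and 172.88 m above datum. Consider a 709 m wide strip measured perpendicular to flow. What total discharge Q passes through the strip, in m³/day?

Flow is parallel to layering, so each bed carries its own Darcy discharge and the transmissivities add.
Σ(K_i·b_i) = 0.000200×6.26 + 0.615×10.4 + 44.0×12.9 = 574.0 m²/day.
Hydraulic gradient i = (225.98 − 172.88) / 1500 = 53.1 / 1500 = 0.03540.
Q = Σ(K_i·b_i) · W · i = 574.0 × 709 × 0.03540 = 14407 m³/day.

14400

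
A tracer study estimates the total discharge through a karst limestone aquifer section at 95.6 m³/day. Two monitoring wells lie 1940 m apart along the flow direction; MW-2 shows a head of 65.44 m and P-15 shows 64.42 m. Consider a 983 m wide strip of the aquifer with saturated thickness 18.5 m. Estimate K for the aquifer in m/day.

Cross-sectional area A = 983 × 18.5 = 18186 m².
Hydraulic gradient i = (65.44 − 64.42) / 1940 = 1.02 / 1940 = 0.0005258.
From Q = K·A·i, K = Q / (A·i) = 95.6 / (18186 × 0.0005258) = 9.998 m/day.

10.0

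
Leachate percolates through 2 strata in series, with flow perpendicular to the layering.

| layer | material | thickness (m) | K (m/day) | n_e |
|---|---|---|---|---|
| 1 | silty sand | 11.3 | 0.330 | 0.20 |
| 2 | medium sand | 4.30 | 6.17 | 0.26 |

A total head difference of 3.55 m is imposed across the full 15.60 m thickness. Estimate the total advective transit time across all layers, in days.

33.2

With flow normal to the layers, continuity requires the same specific discharge q through every layer.
Σ(b_i/K_i) = 11.3/0.330 + 4.30/6.17 = 34.94 d.
q = Δh / Σ(b_i/K_i) = 3.55 / 34.94 = 0.1016 m/day.
In each layer the seepage velocity is v_i = q/n_i, so the layer transit time is t_i = b_i·n_i / q:
  layer 1 (silty sand): t_1 = 11.3 × 0.20 / 0.1016 = 22.24 d
  layer 2 (medium sand): t_2 = 4.30 × 0.26 / 0.1016 = 11.00 d
Total t = Σ t_i = 33.25 days.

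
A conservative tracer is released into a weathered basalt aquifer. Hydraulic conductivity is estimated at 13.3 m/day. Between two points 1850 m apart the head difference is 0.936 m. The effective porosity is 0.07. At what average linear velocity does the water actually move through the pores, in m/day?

0.0961

Hydraulic gradient i = Δh / L = 0.936 / 1850 = 0.0005059.
Darcy flux q = K · i = 13.30 × 0.0005059 = 0.006729 m/day.
Seepage velocity v = q / n_e = 0.006729 / 0.07 = 0.09613 m/day.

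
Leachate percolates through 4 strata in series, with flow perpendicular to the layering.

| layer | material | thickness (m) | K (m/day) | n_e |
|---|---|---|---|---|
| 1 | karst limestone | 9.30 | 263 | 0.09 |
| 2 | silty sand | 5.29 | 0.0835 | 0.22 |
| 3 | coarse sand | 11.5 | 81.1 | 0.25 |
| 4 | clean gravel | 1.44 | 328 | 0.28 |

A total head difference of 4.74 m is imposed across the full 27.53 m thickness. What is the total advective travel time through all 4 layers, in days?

70.8

With flow normal to the layers, continuity requires the same specific discharge q through every layer.
Σ(b_i/K_i) = 9.30/263 + 5.29/0.0835 + 11.5/81.1 + 1.44/328 = 63.53 d.
q = Δh / Σ(b_i/K_i) = 4.74 / 63.53 = 0.07460 m/day.
In each layer the seepage velocity is v_i = q/n_i, so the layer transit time is t_i = b_i·n_i / q:
  layer 1 (karst limestone): t_1 = 9.30 × 0.09 / 0.07460 = 11.22 d
  layer 2 (silty sand): t_2 = 5.29 × 0.22 / 0.07460 = 15.60 d
  layer 3 (coarse sand): t_3 = 11.5 × 0.25 / 0.07460 = 38.54 d
  layer 4 (clean gravel): t_4 = 1.44 × 0.28 / 0.07460 = 5.404 d
Total t = Σ t_i = 70.76 days.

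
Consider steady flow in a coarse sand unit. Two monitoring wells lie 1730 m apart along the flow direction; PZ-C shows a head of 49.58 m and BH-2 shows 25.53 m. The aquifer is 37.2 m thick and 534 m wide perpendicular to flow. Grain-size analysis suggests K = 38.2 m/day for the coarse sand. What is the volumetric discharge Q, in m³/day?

10500

Cross-sectional area A = 534 × 37.2 = 19865 m².
Hydraulic gradient i = (49.58 − 25.53) / 1730 = 24.05 / 1730 = 0.01390.
Darcy's law: Q = K · A · i = 38.20 × 19865 × 0.01390 = 10549 m³/day.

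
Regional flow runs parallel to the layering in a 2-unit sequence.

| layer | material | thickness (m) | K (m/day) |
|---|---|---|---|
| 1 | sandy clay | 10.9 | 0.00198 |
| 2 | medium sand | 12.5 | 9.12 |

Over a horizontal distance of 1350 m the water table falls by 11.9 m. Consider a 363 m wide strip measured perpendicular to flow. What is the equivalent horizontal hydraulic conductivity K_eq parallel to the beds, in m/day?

4.87

Flow is parallel to layering, so each bed carries its own Darcy discharge and the transmissivities add.
Σ(K_i·b_i) = 0.00198×10.9 + 9.12×12.5 = 114.0 m²/day.
Total thickness b = 23.40 m, so K_eq = Σ(K_i·b_i)/b = 4.873 m/day.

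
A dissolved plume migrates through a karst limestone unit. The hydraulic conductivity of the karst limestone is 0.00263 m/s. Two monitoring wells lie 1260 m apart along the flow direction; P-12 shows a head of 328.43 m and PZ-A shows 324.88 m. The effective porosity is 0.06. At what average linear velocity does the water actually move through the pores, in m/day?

10.7

Convert K: 0.00263 m/s × 86400 = 227.2 m/day.
Hydraulic gradient i = (328.43 − 324.88) / 1260 = 3.55 / 1260 = 0.002817.
Darcy flux q = K · i = 227.2 × 0.002817 = 0.6402 m/day.
Seepage velocity v = q / n_e = 0.6402 / 0.06 = 10.67 m/day.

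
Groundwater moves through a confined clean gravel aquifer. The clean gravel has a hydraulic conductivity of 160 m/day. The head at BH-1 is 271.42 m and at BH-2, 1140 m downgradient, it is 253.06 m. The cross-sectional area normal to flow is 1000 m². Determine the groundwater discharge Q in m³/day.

Hydraulic gradient i = (271.42 − 253.06) / 1140 = 18.36 / 1140 = 0.01611.
Darcy's law: Q = K · A · i = 160.0 × 1000 × 0.01611 = 2577 m³/day.

2580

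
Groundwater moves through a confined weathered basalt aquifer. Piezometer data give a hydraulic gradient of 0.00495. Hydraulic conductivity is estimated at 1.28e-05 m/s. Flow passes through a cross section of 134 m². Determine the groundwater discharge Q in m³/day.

0.734

Convert K: 1.28e-05 m/s × 86400 = 1.106 m/day.
Hydraulic gradient i = 0.00495.
Darcy's law: Q = K · A · i = 1.106 × 134.0 × 0.004950 = 0.7336 m³/day.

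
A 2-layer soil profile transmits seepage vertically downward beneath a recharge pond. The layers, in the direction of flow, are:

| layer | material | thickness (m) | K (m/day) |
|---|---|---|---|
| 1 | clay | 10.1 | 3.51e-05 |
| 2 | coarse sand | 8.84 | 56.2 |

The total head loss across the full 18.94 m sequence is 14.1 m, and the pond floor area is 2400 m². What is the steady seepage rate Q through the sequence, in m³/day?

Flow is perpendicular to layering, so the layers act in series and the equivalent K is the thickness-weighted harmonic mean.
Total thickness L = 10.1 + 8.84 = 18.94 m.
Σ(b_i/K_i) = 10.1/3.51e-05 + 8.84/56.2 = 2.877e+05 d.
K_eq = L / Σ(b_i/K_i) = 18.94 / 2.877e+05 = 6.582e-05 m/day.
Q = K_eq · A · (Δh/L) = 6.582e-05 × 2400 × (14.1/18.94) = 0.1176 m³/day.

0.118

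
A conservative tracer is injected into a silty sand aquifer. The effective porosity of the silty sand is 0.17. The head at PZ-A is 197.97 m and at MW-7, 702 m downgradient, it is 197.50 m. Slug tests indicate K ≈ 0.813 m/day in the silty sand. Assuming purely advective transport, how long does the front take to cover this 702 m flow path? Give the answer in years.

Hydraulic gradient i = (197.97 − 197.50) / 702 = 0.47 / 702 = 0.0006695.
Darcy flux q = K · i = 0.8130 × 0.0006695 = 0.0005443 m/day.
Seepage velocity v = q / n_e = 0.0005443 / 0.17 = 0.003202 m/day.
Travel time t = L / v = 702 / 0.003202 = 2.192e+05 days = 600.3 years.

600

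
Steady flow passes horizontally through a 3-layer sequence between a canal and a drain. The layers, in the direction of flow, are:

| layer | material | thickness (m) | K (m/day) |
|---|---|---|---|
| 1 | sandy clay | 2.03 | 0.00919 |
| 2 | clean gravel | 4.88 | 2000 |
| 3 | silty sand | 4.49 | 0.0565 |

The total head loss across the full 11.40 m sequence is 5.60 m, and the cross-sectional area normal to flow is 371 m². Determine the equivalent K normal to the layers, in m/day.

0.0380

Flow is perpendicular to layering, so the layers act in series and the equivalent K is the thickness-weighted harmonic mean.
Total thickness L = 2.03 + 4.88 + 4.49 = 11.40 m.
Σ(b_i/K_i) = 2.03/0.00919 + 4.88/2000 + 4.49/0.0565 = 300.4 d.
K_eq = L / Σ(b_i/K_i) = 11.40 / 300.4 = 0.03795 m/day.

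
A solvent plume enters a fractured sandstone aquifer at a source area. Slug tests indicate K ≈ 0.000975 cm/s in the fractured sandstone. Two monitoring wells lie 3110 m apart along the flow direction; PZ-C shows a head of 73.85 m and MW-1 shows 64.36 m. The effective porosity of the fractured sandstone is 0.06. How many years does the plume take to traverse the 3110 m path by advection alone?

Convert K: 0.000975 cm/s × 864 = 0.8424 m/day.
Hydraulic gradient i = (73.85 − 64.36) / 3110 = 9.49 / 3110 = 0.003051.
Darcy flux q = K · i = 0.8424 × 0.003051 = 0.002571 m/day.
Seepage velocity v = q / n_e = 0.002571 / 0.06 = 0.04284 m/day.
Travel time t = L / v = 3110 / 0.04284 = 72592 days = 198.7 years.

199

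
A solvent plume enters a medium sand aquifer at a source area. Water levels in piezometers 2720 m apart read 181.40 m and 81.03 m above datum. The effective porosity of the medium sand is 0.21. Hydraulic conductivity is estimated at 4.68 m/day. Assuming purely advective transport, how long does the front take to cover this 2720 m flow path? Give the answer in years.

Hydraulic gradient i = (181.40 − 81.03) / 2720 = 100.37 / 2720 = 0.03690.
Darcy flux q = K · i = 4.680 × 0.03690 = 0.1727 m/day.
Seepage velocity v = q / n_e = 0.1727 / 0.21 = 0.8224 m/day.
Travel time t = L / v = 2720 / 0.8224 = 3308 days = 9.056 years.

9.06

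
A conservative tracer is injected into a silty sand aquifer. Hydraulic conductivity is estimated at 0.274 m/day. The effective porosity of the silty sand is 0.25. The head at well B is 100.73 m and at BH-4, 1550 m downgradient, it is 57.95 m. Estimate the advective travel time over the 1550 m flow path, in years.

140

Hydraulic gradient i = (100.73 − 57.95) / 1550 = 42.78 / 1550 = 0.02760.
Darcy flux q = K · i = 0.2740 × 0.02760 = 0.007562 m/day.
Seepage velocity v = q / n_e = 0.007562 / 0.25 = 0.03025 m/day.
Travel time t = L / v = 1550 / 0.03025 = 51240 days = 140.3 years.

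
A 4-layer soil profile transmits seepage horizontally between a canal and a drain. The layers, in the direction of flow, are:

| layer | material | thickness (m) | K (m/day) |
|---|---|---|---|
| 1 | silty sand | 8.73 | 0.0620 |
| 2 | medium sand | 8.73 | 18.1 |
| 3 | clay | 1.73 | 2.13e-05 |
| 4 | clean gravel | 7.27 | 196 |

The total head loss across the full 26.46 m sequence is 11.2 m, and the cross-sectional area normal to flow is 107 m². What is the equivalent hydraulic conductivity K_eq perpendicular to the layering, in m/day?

0.000325

Flow is perpendicular to layering, so the layers act in series and the equivalent K is the thickness-weighted harmonic mean.
Total thickness L = 8.73 + 8.73 + 1.73 + 7.27 = 26.46 m.
Σ(b_i/K_i) = 8.73/0.0620 + 8.73/18.1 + 1.73/2.13e-05 + 7.27/196 = 81362 d.
K_eq = L / Σ(b_i/K_i) = 26.46 / 81362 = 0.0003252 m/day.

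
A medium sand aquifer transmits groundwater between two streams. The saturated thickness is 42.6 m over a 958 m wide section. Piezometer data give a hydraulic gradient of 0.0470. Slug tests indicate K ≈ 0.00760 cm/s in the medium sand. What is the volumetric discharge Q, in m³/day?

12600

Convert K: 0.00760 cm/s × 864 = 6.566 m/day.
Cross-sectional area A = 958 × 42.6 = 40811 m².
Hydraulic gradient i = 0.0470.
Darcy's law: Q = K · A · i = 6.566 × 40811 × 0.04700 = 12595 m³/day.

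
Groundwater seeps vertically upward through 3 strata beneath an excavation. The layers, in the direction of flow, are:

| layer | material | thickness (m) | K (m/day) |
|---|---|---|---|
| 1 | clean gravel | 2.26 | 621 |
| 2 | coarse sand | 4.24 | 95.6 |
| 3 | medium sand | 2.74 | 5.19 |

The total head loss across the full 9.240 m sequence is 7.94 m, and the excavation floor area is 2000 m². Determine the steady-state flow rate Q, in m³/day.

27600

Flow is perpendicular to layering, so the layers act in series and the equivalent K is the thickness-weighted harmonic mean.
Total thickness L = 2.26 + 4.24 + 2.74 = 9.240 m.
Σ(b_i/K_i) = 2.26/621 + 4.24/95.6 + 2.74/5.19 = 0.5759 d.
K_eq = L / Σ(b_i/K_i) = 9.240 / 0.5759 = 16.04 m/day.
Q = K_eq · A · (Δh/L) = 16.04 × 2000 × (7.94/9.240) = 27573 m³/day.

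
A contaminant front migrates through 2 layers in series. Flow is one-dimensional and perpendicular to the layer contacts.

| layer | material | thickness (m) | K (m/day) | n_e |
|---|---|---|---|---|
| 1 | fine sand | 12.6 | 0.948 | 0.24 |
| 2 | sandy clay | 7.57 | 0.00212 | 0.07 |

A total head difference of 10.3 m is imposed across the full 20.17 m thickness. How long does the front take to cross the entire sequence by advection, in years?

3.39

With flow normal to the layers, continuity requires the same specific discharge q through every layer.
Σ(b_i/K_i) = 12.6/0.948 + 7.57/0.00212 = 3584 d.
q = Δh / Σ(b_i/K_i) = 10.3 / 3584 = 0.002874 m/day.
In each layer the seepage velocity is v_i = q/n_i, so the layer transit time is t_i = b_i·n_i / q:
  layer 1 (fine sand): t_1 = 12.6 × 0.24 / 0.002874 = 1052 d
  layer 2 (sandy clay): t_2 = 7.57 × 0.07 / 0.002874 = 184.4 d
Total t = Σ t_i = 1237 days = 3.386 years.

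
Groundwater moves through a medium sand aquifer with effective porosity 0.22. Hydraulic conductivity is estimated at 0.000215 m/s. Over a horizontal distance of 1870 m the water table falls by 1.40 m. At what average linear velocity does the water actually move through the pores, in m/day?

0.0632

Convert K: 0.000215 m/s × 86400 = 18.58 m/day.
Hydraulic gradient i = Δh / L = 1.40 / 1870 = 0.0007487.
Darcy flux q = K · i = 18.58 × 0.0007487 = 0.01391 m/day.
Seepage velocity v = q / n_e = 0.01391 / 0.22 = 0.06321 m/day.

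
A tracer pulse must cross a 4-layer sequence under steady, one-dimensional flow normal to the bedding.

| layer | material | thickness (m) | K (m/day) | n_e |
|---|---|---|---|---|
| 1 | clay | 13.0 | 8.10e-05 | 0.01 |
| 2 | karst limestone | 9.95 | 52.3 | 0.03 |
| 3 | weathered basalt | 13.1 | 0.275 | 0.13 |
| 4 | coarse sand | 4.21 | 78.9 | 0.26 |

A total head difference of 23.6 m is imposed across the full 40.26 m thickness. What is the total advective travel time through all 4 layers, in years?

60.1

With flow normal to the layers, continuity requires the same specific discharge q through every layer.
Σ(b_i/K_i) = 13.0/8.10e-05 + 9.95/52.3 + 13.1/0.275 + 4.21/78.9 = 1.605e+05 d.
q = Δh / Σ(b_i/K_i) = 23.6 / 1.605e+05 = 0.0001470 m/day.
In each layer the seepage velocity is v_i = q/n_i, so the layer transit time is t_i = b_i·n_i / q:
  layer 1 (clay): t_1 = 13.0 × 0.01 / 0.0001470 = 884.3 d
  layer 2 (karst limestone): t_2 = 9.95 × 0.03 / 0.0001470 = 2031 d
  layer 3 (weathered basalt): t_3 = 13.1 × 0.13 / 0.0001470 = 11585 d
  layer 4 (coarse sand): t_4 = 4.21 × 0.26 / 0.0001470 = 7446 d
Total t = Σ t_i = 21946 days = 60.08 years.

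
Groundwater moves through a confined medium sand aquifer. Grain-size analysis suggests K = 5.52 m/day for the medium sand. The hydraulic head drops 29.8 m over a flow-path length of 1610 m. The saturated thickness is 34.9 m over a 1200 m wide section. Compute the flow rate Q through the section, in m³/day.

4280

Cross-sectional area A = 1200 × 34.9 = 41880 m².
Hydraulic gradient i = Δh / L = 29.8 / 1610 = 0.01851.
Darcy's law: Q = K · A · i = 5.520 × 41880 × 0.01851 = 4279 m³/day.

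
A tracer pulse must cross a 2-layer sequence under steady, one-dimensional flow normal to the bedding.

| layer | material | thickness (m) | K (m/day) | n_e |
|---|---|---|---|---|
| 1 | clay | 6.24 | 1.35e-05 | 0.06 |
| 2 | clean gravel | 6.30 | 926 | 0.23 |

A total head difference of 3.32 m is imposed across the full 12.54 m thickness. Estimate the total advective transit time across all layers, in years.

With flow normal to the layers, continuity requires the same specific discharge q through every layer.
Σ(b_i/K_i) = 6.24/1.35e-05 + 6.30/926 = 4.622e+05 d.
q = Δh / Σ(b_i/K_i) = 3.32 / 4.622e+05 = 7.183e-06 m/day.
In each layer the seepage velocity is v_i = q/n_i, so the layer transit time is t_i = b_i·n_i / q:
  layer 1 (clay): t_1 = 6.24 × 0.06 / 7.183e-06 = 52125 d
  layer 2 (clean gravel): t_2 = 6.30 × 0.23 / 7.183e-06 = 2.017e+05 d
Total t = Σ t_i = 2.539e+05 days = 695.0 years.

695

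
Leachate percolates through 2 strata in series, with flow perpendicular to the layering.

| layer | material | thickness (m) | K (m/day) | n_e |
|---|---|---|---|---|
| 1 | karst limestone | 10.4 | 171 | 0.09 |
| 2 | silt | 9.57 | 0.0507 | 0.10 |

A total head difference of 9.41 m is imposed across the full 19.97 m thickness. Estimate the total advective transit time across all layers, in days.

38.0

With flow normal to the layers, continuity requires the same specific discharge q through every layer.
Σ(b_i/K_i) = 10.4/171 + 9.57/0.0507 = 188.8 d.
q = Δh / Σ(b_i/K_i) = 9.41 / 188.8 = 0.04984 m/day.
In each layer the seepage velocity is v_i = q/n_i, so the layer transit time is t_i = b_i·n_i / q:
  layer 1 (karst limestone): t_1 = 10.4 × 0.09 / 0.04984 = 18.78 d
  layer 2 (silt): t_2 = 9.57 × 0.10 / 0.04984 = 19.20 d
Total t = Σ t_i = 37.98 days.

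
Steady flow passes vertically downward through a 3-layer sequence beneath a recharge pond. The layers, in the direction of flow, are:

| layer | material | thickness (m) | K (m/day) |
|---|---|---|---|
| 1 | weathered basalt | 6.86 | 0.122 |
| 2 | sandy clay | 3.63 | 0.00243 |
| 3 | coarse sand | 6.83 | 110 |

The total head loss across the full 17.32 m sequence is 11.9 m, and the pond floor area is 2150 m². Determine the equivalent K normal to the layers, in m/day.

Flow is perpendicular to layering, so the layers act in series and the equivalent K is the thickness-weighted harmonic mean.
Total thickness L = 6.86 + 3.63 + 6.83 = 17.32 m.
Σ(b_i/K_i) = 6.86/0.122 + 3.63/0.00243 + 6.83/110 = 1550 d.
K_eq = L / Σ(b_i/K_i) = 17.32 / 1550 = 0.01117 m/day.

0.0112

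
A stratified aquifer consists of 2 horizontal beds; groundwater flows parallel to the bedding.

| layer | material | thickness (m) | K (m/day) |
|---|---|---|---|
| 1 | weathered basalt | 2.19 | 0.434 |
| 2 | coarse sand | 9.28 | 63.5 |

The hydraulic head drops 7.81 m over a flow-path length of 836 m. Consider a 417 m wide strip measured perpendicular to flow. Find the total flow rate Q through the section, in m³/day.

2300

Flow is parallel to layering, so each bed carries its own Darcy discharge and the transmissivities add.
Σ(K_i·b_i) = 0.434×2.19 + 63.5×9.28 = 590.2 m²/day.
Hydraulic gradient i = Δh / L = 7.81 / 836 = 0.009342.
Q = Σ(K_i·b_i) · W · i = 590.2 × 417 × 0.009342 = 2299 m³/day.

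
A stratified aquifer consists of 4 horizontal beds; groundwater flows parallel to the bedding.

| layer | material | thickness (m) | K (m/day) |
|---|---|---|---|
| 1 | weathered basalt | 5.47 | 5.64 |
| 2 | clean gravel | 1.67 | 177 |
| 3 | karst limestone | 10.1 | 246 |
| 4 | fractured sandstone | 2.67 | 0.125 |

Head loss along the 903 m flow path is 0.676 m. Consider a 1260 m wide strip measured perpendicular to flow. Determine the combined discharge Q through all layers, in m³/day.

Flow is parallel to layering, so each bed carries its own Darcy discharge and the transmissivities add.
Σ(K_i·b_i) = 5.64×5.47 + 177×1.67 + 246×10.1 + 0.125×2.67 = 2811 m²/day.
Hydraulic gradient i = Δh / L = 0.676 / 903 = 0.0007486.
Q = Σ(K_i·b_i) · W · i = 2811 × 1260 × 0.0007486 = 2652 m³/day.

2650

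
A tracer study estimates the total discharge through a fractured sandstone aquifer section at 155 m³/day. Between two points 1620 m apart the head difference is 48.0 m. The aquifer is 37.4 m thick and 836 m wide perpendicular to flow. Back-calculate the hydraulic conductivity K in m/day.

0.167

Cross-sectional area A = 836 × 37.4 = 31266 m².
Hydraulic gradient i = Δh / L = 48.0 / 1620 = 0.02963.
From Q = K·A·i, K = Q / (A·i) = 155 / (31266 × 0.02963) = 0.1673 m/day.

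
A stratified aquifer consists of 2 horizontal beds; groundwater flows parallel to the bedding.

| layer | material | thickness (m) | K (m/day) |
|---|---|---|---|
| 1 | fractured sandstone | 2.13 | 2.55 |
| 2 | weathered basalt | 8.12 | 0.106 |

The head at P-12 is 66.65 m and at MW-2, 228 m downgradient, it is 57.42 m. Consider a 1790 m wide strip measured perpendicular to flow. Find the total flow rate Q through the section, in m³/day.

456

Flow is parallel to layering, so each bed carries its own Darcy discharge and the transmissivities add.
Σ(K_i·b_i) = 2.55×2.13 + 0.106×8.12 = 6.292 m²/day.
Hydraulic gradient i = (66.65 − 57.42) / 228 = 9.23 / 228 = 0.04048.
Q = Σ(K_i·b_i) · W · i = 6.292 × 1790 × 0.04048 = 456.0 m³/day.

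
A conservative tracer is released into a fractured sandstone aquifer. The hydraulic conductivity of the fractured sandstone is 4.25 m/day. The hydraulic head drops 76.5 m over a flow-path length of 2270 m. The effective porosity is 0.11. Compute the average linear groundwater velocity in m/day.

1.30

Hydraulic gradient i = Δh / L = 76.5 / 2270 = 0.03370.
Darcy flux q = K · i = 4.250 × 0.03370 = 0.1432 m/day.
Seepage velocity v = q / n_e = 0.1432 / 0.11 = 1.302 m/day.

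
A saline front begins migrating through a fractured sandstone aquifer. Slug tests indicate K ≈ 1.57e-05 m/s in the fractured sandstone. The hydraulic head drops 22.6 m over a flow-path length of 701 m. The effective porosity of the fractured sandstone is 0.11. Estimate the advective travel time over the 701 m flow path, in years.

4.83

Convert K: 1.57e-05 m/s × 86400 = 1.356 m/day.
Hydraulic gradient i = Δh / L = 22.6 / 701 = 0.03224.
Darcy flux q = K · i = 1.356 × 0.03224 = 0.04373 m/day.
Seepage velocity v = q / n_e = 0.04373 / 0.11 = 0.3976 m/day.
Travel time t = L / v = 701 / 0.3976 = 1763 days = 4.827 years.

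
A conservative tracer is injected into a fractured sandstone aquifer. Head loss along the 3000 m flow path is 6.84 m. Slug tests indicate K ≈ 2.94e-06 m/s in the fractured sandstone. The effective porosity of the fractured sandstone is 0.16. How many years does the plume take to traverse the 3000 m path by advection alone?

2270

Convert K: 2.94e-06 m/s × 86400 = 0.2540 m/day.
Hydraulic gradient i = Δh / L = 6.84 / 3000 = 0.002280.
Darcy flux q = K · i = 0.2540 × 0.002280 = 0.0005792 m/day.
Seepage velocity v = q / n_e = 0.0005792 / 0.16 = 0.003620 m/day.
Travel time t = L / v = 3000 / 0.003620 = 8.288e+05 days = 2269 years.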